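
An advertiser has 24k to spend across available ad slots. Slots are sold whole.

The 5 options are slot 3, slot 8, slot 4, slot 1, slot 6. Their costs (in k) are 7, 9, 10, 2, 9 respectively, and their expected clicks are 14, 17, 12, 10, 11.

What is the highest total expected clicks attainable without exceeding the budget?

41

Allowing fractional choices, the relaxed optimum would be about 48.3, but ad slots are indivisible.
slot 8 + slot 1 + slot 6: cost 9 + 2 + 9 = 20 ≤ 24, expected clicks 17 + 10 + 11 = 38.
slot 8 + slot 4 + slot 1: cost 9 + 10 + 2 = 21 ≤ 24, expected clicks 17 + 12 + 10 = 39.
slot 3 + slot 8 + slot 1: cost 7 + 9 + 2 = 18 ≤ 24, expected clicks 14 + 17 + 10 = 41.
Best is slot 3, slot 8, and slot 1 with total expected clicks 41.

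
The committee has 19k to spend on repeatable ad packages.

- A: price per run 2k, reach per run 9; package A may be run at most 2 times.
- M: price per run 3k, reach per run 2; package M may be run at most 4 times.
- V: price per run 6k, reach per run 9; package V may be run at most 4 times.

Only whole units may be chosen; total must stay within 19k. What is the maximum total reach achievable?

2×A, 1×M, and 2×V: price 19 ≤ 19, reach 2·9 + 1·2 + 2·9 = 38.
2×A and 2×V: price 16 ≤ 19, reach 2·9 + 2·9 = 36.
Best is 38.

38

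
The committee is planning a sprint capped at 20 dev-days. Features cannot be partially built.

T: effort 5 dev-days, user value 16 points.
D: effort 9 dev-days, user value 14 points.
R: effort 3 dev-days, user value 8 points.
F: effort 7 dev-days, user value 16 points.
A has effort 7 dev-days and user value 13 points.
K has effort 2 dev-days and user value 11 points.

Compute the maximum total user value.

T + D + R + K: effort 5 + 9 + 3 + 2 = 19 ≤ 20, user value 16 + 14 + 8 + 11 = 49.
T + R + F + K: effort 5 + 3 + 7 + 2 = 17 ≤ 20, user value 16 + 8 + 16 + 11 = 51.
Best is T, R, F, and K with total user value 51.

51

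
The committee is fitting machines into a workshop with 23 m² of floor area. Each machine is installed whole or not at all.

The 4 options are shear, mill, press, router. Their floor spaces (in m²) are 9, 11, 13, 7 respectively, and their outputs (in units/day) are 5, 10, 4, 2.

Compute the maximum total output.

15

Allowing fractional choices, the relaxed optimum would be about 15.9, but machines are indivisible.
shear + mill: floor space 9 + 11 = 20 ≤ 23, output 5 + 10 = 15.
mill + router: floor space 11 + 7 = 18 ≤ 23, output 10 + 2 = 12.
Best is shear and mill with total output 15.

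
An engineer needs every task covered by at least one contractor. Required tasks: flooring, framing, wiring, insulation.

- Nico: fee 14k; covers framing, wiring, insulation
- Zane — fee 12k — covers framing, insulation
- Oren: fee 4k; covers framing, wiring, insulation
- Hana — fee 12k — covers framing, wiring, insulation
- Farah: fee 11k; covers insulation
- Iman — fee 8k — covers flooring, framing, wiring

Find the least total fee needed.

12

Choose Oren and Iman: together they cover flooring, framing, wiring, insulation — every task.
Total fee: 4 + 8 = 12.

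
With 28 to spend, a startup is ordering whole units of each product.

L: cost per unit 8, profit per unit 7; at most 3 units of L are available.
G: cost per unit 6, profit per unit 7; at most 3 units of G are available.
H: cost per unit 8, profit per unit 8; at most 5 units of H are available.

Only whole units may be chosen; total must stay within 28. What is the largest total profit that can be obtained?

30

2×G and 2×H: cost 28 ≤ 28, profit 2·7 + 2·8 = 30.
3×G and 1×H: cost 26 ≤ 28, profit 3·7 + 1·8 = 29.
Best is 30.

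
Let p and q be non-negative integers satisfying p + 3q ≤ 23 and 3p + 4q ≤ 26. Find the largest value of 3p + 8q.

(p,q)=(0,6): 1·0+3·6=18≤23, 3·0+4·6=24≤26, objective 48.
(p,q)=(1,5): 1·1+3·5=16≤23, 3·1+4·5=23≤26, objective 43.
(p,q)=(0,5): 1·0+3·5=15≤23, 3·0+4·5=20≤26, objective 40.
The best lattice point is (0,6), giving 48.

48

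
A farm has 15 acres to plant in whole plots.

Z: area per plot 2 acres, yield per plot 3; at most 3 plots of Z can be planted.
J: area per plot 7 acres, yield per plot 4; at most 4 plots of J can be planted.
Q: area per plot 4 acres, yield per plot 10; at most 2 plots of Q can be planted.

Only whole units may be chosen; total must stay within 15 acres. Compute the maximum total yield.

29

Q has the best ratio (10/4); taking only Q gives at most 2×10 = 20 (stopped by the supply cap of 2).
Mixing does better — 3×Z and 2×Q: area 14 ≤ 15, yield 3·3 + 2·10 = 29.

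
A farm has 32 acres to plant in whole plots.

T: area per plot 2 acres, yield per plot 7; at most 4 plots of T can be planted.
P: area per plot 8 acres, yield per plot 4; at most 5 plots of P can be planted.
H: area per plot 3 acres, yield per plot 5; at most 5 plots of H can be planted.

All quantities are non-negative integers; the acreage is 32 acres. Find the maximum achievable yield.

4×T and 5×H: area 23 ≤ 32, yield 4·7 + 5·5 = 53.
4×T, 1×P, and 5×H: area 31 ≤ 32, yield 4·7 + 1·4 + 5·5 = 57.
Best is 57.

57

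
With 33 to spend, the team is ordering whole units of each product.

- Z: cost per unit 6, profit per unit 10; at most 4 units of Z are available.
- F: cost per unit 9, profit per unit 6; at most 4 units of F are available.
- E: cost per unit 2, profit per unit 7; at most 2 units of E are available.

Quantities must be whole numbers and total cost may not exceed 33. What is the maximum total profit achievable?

This is a bounded integer knapsack.
3×Z, 1×F, and 2×E: cost 31 ≤ 33, profit 3·10 + 1·6 + 2·7 = 50.
4×Z and 2×E: cost 28 ≤ 33, profit 4·10 + 2·7 = 54.
Best is 54.

54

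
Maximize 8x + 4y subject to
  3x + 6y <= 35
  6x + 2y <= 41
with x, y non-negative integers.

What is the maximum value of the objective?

(x,y)=(6,2): 3·6+6·2=30≤35, 6·6+2·2=40≤41, objective 56.
(x,y)=(6,1): 3·6+6·1=24≤35, 6·6+2·1=38≤41, objective 52.
(x,y)=(5,3): 3·5+6·3=33≤35, 6·5+2·3=36≤41, objective 52.
The best lattice point is (6,2), giving 56.

56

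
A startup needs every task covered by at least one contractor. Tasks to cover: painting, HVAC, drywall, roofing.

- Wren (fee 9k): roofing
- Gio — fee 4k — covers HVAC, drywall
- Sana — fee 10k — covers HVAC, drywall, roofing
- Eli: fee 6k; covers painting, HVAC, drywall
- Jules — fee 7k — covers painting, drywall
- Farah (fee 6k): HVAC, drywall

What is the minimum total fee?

The greedy cost-per-new-task heuristic would pick Gio, Eli, and Wren for 19, but a cheaper cover exists.
Choose Wren and Eli: together they cover painting, HVAC, drywall, roofing — every task.
Total fee: 9 + 6 = 15.
No cover costs less than 15.

15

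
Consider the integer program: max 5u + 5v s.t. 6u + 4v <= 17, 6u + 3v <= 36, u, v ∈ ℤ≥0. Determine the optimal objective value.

(u,v)=(0,4): 6·0+4·4=16≤17, 6·0+3·4=12≤36, objective 20.
(u,v)=(0,3): 6·0+4·3=12≤17, 6·0+3·3=9≤36, objective 15.
Maximum is 20 at (u,v)=(0,4).

20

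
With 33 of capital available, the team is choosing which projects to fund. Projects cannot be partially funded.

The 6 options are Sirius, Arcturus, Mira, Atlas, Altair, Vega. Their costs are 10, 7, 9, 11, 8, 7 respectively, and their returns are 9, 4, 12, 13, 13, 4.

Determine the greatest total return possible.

38

Treat it as a binary knapsack problem.
Allowing fractional choices, the relaxed optimum would be about 42.5, but projects are indivisible.
Mira + Atlas + Altair: cost 9 + 11 + 8 = 28 ≤ 33, return 12 + 13 + 13 = 38.
Sirius + Atlas + Altair: cost 10 + 11 + 8 = 29 ≤ 33, return 9 + 13 + 13 = 35.
Sirius + Mira + Altair: cost 10 + 9 + 8 = 27 ≤ 33, return 9 + 12 + 13 = 34.
Best is Mira, Atlas, and Altair with total return 38.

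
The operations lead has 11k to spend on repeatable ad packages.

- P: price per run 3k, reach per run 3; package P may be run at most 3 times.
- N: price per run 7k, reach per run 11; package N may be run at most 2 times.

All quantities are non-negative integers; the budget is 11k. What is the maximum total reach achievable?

14

This is a bounded integer knapsack.
1×N: price 7 ≤ 11, reach 1·11 = 11.
1×P and 1×N: price 10 ≤ 11, reach 1·3 + 1·11 = 14.
Best is 14.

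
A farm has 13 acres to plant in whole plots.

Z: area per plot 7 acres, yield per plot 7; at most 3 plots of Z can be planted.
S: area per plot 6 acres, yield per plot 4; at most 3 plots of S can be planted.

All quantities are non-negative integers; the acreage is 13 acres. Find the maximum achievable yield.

Z has the best ratio (7/7); taking only Z gives at most 1×7 = 7 (stopped by the area limit).
Mixing does better — 1×Z and 1×S: area 13 ≤ 13, yield 1·7 + 1·4 = 11.

11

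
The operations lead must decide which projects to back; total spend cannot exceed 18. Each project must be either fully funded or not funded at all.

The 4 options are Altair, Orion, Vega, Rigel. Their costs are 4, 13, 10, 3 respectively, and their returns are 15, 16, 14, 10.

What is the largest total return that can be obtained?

This is an integer program with binary decision variables.
Allowing fractional choices, the relaxed optimum would be about 40.2, but projects are indivisible.
Altair + Vega + Rigel: cost 4 + 10 + 3 = 17 ≤ 18, return 15 + 14 + 10 = 39.
Altair + Orion: cost 4 + 13 = 17 ≤ 18, return 15 + 16 = 31.
Best is Altair, Vega, and Rigel with total return 39.

39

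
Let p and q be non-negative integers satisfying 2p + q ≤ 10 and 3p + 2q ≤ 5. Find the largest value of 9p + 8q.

The continuous relaxation peaks at (0, 2.5) with value 20.00; rounding to a feasible lattice point costs some objective.
(p,q)=(1,1): 2·1+1·1=3≤10, 3·1+2·1=5≤5, objective 17.
(p,q)=(0,2): 2·0+1·2=2≤10, 3·0+2·2=4≤5, objective 16.
(p,q)=(1,0): 2·1+1·0=2≤10, 3·1+2·0=3≤5, objective 9.
(p,q)=(0,1): 2·0+1·1=1≤10, 3·0+2·1=2≤5, objective 8.
The best lattice point is (1,1), giving 17.

17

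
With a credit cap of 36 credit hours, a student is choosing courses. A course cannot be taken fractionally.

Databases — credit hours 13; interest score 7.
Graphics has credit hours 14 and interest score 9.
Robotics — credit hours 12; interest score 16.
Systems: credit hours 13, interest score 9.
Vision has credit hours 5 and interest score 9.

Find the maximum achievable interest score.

Allowing fractional choices, the relaxed optimum would be about 37.9, but courses are indivisible.
Graphics + Robotics + Vision: credit hours 14 + 12 + 5 = 31 ≤ 36, interest score 9 + 16 + 9 = 34.
Robotics + Systems + Vision: credit hours 12 + 13 + 5 = 30 ≤ 36, interest score 16 + 9 + 9 = 34.
Databases + Robotics + Vision: credit hours 13 + 12 + 5 = 30 ≤ 36, interest score 7 + 16 + 9 = 32.
The maximum interest score is 34; one optimal choice is Robotics, Systems, and Vision.

34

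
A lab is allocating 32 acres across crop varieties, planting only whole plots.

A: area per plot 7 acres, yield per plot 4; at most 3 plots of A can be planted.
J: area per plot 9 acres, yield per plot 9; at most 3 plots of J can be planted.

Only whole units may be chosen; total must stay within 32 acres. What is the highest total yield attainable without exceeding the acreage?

27

3×J: area 27 ≤ 32, yield 3·9 = 27.
2×A and 2×J: area 32 ≤ 32, yield 2·4 + 2·9 = 26.
Best is 27.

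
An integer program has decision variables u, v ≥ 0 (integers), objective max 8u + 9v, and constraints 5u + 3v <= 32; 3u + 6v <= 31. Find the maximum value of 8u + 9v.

(u,v)=(4,3) is feasible, giving 59.
(u,v)=(5,2) is feasible, giving 58.
No feasible integer point exceeds 59.

59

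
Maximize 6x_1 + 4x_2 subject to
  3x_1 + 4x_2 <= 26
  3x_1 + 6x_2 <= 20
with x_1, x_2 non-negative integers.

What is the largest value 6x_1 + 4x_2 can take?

Relaxing integrality, the LP optimum is 40.00 at (x_1,x_2) = (6.67, 0), which is not an integer point.
(x_1,x_2)=(6,0): 3·6+4·0=18≤26, 3·6+6·0=18≤20, objective 36.
(x_1,x_2)=(5,0): 3·5+4·0=15≤26, 3·5+6·0=15≤20, objective 30.
Maximum is 36 at (x_1,x_2)=(6,0).

36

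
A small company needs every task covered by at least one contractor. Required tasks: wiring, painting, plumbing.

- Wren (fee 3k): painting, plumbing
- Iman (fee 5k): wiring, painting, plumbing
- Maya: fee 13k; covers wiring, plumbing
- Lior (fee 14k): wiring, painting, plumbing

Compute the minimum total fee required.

The greedy cost-per-new-task heuristic would pick Wren and Iman for 8, but a cheaper cover exists.
Iman alone covers wiring, painting, plumbing — every task.
Total fee: 5.
No cover costs less than 5.

5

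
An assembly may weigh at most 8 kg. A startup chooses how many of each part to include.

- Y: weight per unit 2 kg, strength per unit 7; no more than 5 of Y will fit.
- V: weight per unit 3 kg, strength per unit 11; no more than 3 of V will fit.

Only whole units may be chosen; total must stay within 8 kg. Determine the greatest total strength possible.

4×Y: weight 8 ≤ 8, strength 4·7 = 28.
1×Y and 2×V: weight 8 ≤ 8, strength 1·7 + 2·11 = 29.
Best is 29.

29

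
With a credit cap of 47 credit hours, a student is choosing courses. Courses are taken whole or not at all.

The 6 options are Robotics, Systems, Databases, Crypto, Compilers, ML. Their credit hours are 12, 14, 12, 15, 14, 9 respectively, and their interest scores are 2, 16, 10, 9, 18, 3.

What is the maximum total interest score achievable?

Take Systems, Databases, and Compilers: credit hours 14 + 12 + 14 = 40 ≤ 47, interest score 16 + 10 + 18 = 44.
No other feasible combination does better.

44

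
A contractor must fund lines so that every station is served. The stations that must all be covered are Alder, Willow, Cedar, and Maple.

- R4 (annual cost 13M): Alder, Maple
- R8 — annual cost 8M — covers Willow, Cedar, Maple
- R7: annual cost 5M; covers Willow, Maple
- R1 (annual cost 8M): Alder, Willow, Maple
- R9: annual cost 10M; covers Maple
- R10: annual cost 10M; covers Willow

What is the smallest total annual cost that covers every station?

The greedy cost-per-new-station heuristic would pick R7, R8, and R1 for 21, but a cheaper cover exists.
Choose R8 and R1: together they cover Alder, Willow, Cedar, Maple — every station.
Total annual cost: 8 + 8 = 16.
No cover costs less than 16.

16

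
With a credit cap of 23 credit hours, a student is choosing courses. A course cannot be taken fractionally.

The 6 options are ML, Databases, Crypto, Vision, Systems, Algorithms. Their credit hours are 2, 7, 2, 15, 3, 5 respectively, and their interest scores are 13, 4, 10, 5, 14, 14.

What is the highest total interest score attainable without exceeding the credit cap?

This is an integer program with binary decision variables.
Allowing fractional choices, the relaxed optimum would be about 56.3, but courses are indivisible.
ML + Databases + Crypto + Systems + Algorithms: credit hours 2 + 7 + 2 + 3 + 5 = 19 ≤ 23, interest score 13 + 4 + 10 + 14 + 14 = 55.
ML + Crypto + Systems + Algorithms: credit hours 2 + 2 + 3 + 5 = 12 ≤ 23, interest score 13 + 10 + 14 + 14 = 51.
Best is ML, Databases, Crypto, Systems, and Algorithms with total interest score 55.

55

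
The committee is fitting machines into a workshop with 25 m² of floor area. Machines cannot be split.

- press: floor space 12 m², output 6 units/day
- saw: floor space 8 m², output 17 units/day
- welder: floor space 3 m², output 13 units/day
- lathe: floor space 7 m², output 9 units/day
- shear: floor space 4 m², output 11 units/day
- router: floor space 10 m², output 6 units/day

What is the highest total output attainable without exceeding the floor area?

50

Take saw, welder, lathe, and shear: floor space 8 + 3 + 7 + 4 = 22 ≤ 25, output 17 + 13 + 9 + 11 = 50.
No other feasible combination does better.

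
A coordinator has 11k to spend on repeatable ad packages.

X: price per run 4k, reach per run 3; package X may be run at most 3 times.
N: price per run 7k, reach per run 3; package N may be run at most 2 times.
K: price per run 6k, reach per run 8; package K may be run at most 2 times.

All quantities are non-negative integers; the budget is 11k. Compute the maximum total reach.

11

1×K: price 6 ≤ 11, reach 1·8 = 8.
1×X and 1×K: price 10 ≤ 11, reach 1·3 + 1·8 = 11.
Best is 11.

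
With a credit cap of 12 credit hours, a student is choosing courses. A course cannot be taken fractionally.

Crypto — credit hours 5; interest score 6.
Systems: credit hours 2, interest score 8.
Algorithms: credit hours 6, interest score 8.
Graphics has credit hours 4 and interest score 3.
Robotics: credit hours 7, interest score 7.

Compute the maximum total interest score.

19

Take Systems, Algorithms, and Graphics: credit hours 2 + 6 + 4 = 12 ≤ 12, interest score 8 + 8 + 3 = 19.
No other feasible combination does better.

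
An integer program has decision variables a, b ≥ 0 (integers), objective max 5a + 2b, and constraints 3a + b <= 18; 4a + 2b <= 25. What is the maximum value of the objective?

(a,b)=(6,0): 3·6+1·0=18≤18, 4·6+2·0=24≤25, objective 30.
(a,b)=(5,2): 3·5+1·2=17≤18, 4·5+2·2=24≤25, objective 29.
(a,b)=(5,1): 3·5+1·1=16≤18, 4·5+2·1=22≤25, objective 27.
Maximum is 30 at (a,b)=(6,0).

30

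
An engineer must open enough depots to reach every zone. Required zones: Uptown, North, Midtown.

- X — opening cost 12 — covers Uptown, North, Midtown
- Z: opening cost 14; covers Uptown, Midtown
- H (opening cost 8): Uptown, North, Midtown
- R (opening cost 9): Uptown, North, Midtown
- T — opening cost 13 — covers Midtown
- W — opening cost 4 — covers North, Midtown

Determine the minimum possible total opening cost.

8

The greedy cost-per-new-zone heuristic would pick W and H for 12, but a cheaper cover exists.
H alone covers Uptown, North, Midtown — every zone.
Total opening cost: 8.
No cover costs less than 8.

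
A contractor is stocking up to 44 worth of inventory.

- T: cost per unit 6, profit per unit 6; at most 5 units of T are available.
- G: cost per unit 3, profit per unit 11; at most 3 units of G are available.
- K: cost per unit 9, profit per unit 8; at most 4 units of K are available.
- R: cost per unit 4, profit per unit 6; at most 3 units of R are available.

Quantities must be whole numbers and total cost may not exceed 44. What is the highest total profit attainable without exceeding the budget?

This is a bounded integer knapsack.
Take 2×T, 3×G, 1×K, and 3×R: cost 42 ≤ 44, profit 2·6 + 3·11 + 1·8 + 3·6 = 71.
G has the best ratio (11/3) and is taken to its limit of 3; remaining capacity is filled optimally with the others.

71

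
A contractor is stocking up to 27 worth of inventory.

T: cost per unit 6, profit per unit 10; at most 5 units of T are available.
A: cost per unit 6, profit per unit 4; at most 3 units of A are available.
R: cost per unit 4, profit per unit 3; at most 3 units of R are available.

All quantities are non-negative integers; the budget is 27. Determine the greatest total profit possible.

40

3×T and 2×R: cost 26 ≤ 27, profit 3·10 + 2·3 = 36.
4×T: cost 24 ≤ 27, profit 4·10 = 40.
Best is 40.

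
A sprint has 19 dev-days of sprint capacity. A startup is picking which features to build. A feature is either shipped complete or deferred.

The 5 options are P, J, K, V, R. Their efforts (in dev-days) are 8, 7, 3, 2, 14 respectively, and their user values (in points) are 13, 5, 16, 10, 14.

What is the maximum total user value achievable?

Treat it as a binary knapsack problem.
Take K, V, and R: effort 3 + 2 + 14 = 19 ≤ 19, user value 16 + 10 + 14 = 40.
No other feasible combination does better.

40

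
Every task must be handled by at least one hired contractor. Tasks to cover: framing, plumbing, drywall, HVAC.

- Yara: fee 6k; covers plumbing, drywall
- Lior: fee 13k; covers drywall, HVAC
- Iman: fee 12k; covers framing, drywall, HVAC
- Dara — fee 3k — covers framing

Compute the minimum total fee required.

This is an integer covering problem.
Choose Yara and Iman: together they cover framing, plumbing, drywall, HVAC — every task.
Total fee: 6 + 12 = 18.

18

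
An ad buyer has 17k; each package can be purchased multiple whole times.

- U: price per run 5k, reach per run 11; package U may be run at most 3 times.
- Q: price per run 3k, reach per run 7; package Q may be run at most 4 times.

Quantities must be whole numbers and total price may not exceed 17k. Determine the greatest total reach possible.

This is a bounded integer knapsack.
2×U and 2×Q: price 16 ≤ 17, reach 2·11 + 2·7 = 36.
1×U and 4×Q: price 17 ≤ 17, reach 1·11 + 4·7 = 39.
Best is 39.

39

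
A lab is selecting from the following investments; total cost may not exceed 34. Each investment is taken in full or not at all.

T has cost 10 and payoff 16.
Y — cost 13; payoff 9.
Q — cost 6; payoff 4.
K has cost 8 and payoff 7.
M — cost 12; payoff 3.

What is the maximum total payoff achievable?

Treat it as a binary knapsack problem.
Take T, Y, and K: cost 10 + 13 + 8 = 31 ≤ 34, payoff 16 + 9 + 7 = 32.
No other feasible combination does better.

32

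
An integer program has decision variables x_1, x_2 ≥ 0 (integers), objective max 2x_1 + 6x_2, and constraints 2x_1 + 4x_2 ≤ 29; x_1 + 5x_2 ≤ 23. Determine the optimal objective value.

The continuous relaxation peaks at (8.83, 2.83) with value 34.67; rounding to a feasible lattice point costs some objective.
(x_1,x_2)=(8,3): 2·8+4·3=28≤29, 1·8+5·3=23≤23, objective 34.
(x_1,x_2)=(7,3): 2·7+4·3=26≤29, 1·7+5·3=22≤23, objective 32.
(x_1,x_2)=(9,2): 2·9+4·2=26≤29, 1·9+5·2=19≤23, objective 30.
No feasible integer point exceeds 34.

34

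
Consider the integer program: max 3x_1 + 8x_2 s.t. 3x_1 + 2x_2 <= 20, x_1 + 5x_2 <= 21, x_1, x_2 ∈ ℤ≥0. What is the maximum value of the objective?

36

(x_1,x_2)=(4,3) is feasible, giving 36.
(x_1,x_2)=(3,3) is feasible, giving 33.
(x_1,x_2)=(5,2) is feasible, giving 31.
The best lattice point is (4,3), giving 36.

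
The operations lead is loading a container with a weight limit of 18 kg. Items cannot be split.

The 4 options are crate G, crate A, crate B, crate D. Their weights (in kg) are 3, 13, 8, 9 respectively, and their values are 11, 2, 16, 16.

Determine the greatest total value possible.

32

crate G + crate B: weight 3 + 8 = 11 ≤ 18, value 11 + 16 = 27.
crate B + crate D: weight 8 + 9 = 17 ≤ 18, value 16 + 16 = 32.
crate G + crate D: weight 3 + 9 = 12 ≤ 18, value 11 + 16 = 27.
Best is crate B and crate D with total value 32.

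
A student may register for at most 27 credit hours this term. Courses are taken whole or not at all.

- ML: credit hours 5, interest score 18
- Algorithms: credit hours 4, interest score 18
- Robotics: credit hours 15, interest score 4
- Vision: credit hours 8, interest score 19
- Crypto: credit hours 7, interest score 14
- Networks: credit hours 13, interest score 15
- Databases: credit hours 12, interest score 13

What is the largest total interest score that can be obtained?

Allowing fractional choices, the relaxed optimum would be about 72.5, but courses are indivisible.
ML + Algorithms + Vision + Crypto: credit hours 5 + 4 + 8 + 7 = 24 ≤ 27, interest score 18 + 18 + 19 + 14 = 69.
ML + Algorithms + Vision: credit hours 5 + 4 + 8 = 17 ≤ 27, interest score 18 + 18 + 19 = 55.
Algorithms + Vision + Networks: credit hours 4 + 8 + 13 = 25 ≤ 27, interest score 18 + 19 + 15 = 52.
Best is ML, Algorithms, Vision, and Crypto with total interest score 69.

69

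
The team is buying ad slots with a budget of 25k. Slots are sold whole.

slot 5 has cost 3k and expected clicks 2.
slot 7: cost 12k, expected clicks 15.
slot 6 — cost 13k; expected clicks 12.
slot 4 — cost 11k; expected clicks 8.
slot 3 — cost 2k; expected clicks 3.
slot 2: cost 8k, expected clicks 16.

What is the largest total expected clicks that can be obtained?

36

Allowing fractional choices, the relaxed optimum would be about 36.8, but ad slots are indivisible.
slot 5 + slot 7 + slot 3 + slot 2: cost 3 + 12 + 2 + 8 = 25 ≤ 25, expected clicks 2 + 15 + 3 + 16 = 36.
slot 7 + slot 3 + slot 2: cost 12 + 2 + 8 = 22 ≤ 25, expected clicks 15 + 3 + 16 = 34.
Best is slot 5, slot 7, slot 3, and slot 2 with total expected clicks 36.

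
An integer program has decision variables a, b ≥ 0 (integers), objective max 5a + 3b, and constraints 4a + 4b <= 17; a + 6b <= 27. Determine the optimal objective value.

(a,b)=(4,0) is feasible, giving 20.
(a,b)=(3,1) is feasible, giving 18.
(a,b)=(3,0) is feasible, giving 15.
Maximum is 20 at (a,b)=(4,0).

20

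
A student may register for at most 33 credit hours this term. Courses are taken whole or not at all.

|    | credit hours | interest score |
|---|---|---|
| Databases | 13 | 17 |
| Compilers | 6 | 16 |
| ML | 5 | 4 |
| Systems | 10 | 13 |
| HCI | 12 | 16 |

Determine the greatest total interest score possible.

This is a 0-1 knapsack instance.
Allowing fractional choices, the relaxed optimum would be about 51.6, but courses are indivisible.
Compilers + ML + Systems + HCI: credit hours 6 + 5 + 10 + 12 = 33 ≤ 33, interest score 16 + 4 + 13 + 16 = 49.
Databases + Compilers + HCI: credit hours 13 + 6 + 12 = 31 ≤ 33, interest score 17 + 16 + 16 = 49.
Databases + Compilers + Systems: credit hours 13 + 6 + 10 = 29 ≤ 33, interest score 17 + 16 + 13 = 46.
The maximum interest score is 49; one optimal choice is Databases, Compilers, and HCI.

49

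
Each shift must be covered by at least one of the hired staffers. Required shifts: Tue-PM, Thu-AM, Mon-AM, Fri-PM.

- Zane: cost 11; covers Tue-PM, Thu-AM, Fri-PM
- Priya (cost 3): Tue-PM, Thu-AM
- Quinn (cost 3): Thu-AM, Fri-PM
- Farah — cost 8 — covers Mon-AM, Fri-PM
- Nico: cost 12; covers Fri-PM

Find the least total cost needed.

11

This is a weighted set-cover instance.
The greedy cost-per-new-shift heuristic would pick Priya, Quinn, and Farah for 14, but a cheaper cover exists.
Choose Priya and Farah: together they cover Tue-PM, Thu-AM, Mon-AM, Fri-PM — every shift.
Total cost: 3 + 8 = 11.
No cover costs less than 11.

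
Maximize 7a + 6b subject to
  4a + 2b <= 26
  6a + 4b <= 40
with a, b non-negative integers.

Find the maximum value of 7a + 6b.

(a,b)=(0,10): 4·0+2·10=20≤26, 6·0+4·10=40≤40, objective 60.
(a,b)=(0,9): 4·0+2·9=18≤26, 6·0+4·9=36≤40, objective 54.
The best lattice point is (0,10), giving 60.

60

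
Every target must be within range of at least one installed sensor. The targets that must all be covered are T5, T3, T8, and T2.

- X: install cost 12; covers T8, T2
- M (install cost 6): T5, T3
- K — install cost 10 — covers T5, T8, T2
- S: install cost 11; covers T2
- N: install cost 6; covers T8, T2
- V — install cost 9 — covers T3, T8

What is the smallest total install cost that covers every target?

Choose M and N: together they cover T5, T3, T8, T2 — every target.
Total install cost: 6 + 6 = 12.
No cover costs less than 12.

12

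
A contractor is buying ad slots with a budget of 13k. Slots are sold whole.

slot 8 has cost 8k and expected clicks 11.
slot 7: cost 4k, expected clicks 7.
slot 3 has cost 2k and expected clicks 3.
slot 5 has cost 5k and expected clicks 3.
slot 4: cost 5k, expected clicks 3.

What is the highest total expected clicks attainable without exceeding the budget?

18

This is a 0-1 knapsack instance.
Allowing fractional choices, the relaxed optimum would be about 19.6, but ad slots are indivisible.
slot 8 + slot 7: cost 8 + 4 = 12 ≤ 13, expected clicks 11 + 7 = 18.
slot 8 + slot 5: cost 8 + 5 = 13 ≤ 13, expected clicks 11 + 3 = 14.
slot 8 + slot 3: cost 8 + 2 = 10 ≤ 13, expected clicks 11 + 3 = 14.
Best is slot 8 and slot 7 with total expected clicks 18.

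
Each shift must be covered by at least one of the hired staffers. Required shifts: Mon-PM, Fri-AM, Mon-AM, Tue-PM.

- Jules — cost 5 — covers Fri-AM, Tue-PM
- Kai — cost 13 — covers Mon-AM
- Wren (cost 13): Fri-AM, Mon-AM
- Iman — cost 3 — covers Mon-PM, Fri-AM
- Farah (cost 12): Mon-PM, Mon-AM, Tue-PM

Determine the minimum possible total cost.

The greedy cost-per-new-shift heuristic would pick Iman, Jules, and Farah for 20, but a cheaper cover exists.
Choose Iman and Farah: together they cover Mon-PM, Fri-AM, Mon-AM, Tue-PM — every shift.
Total cost: 3 + 12 = 15.
No cover costs less than 15.

15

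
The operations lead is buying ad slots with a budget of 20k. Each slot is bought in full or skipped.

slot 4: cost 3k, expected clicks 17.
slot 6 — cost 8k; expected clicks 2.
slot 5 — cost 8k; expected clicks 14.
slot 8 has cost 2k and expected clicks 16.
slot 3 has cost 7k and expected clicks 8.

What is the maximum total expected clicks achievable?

55

slot 4 + slot 5 + slot 8: cost 3 + 8 + 2 = 13 ≤ 20, expected clicks 17 + 14 + 16 = 47.
slot 4 + slot 5 + slot 8 + slot 3: cost 3 + 8 + 2 + 7 = 20 ≤ 20, expected clicks 17 + 14 + 16 + 8 = 55.
slot 4 + slot 6 + slot 8 + slot 3: cost 3 + 8 + 2 + 7 = 20 ≤ 20, expected clicks 17 + 2 + 16 + 8 = 43.
Best is slot 4, slot 5, slot 8, and slot 3 with total expected clicks 55.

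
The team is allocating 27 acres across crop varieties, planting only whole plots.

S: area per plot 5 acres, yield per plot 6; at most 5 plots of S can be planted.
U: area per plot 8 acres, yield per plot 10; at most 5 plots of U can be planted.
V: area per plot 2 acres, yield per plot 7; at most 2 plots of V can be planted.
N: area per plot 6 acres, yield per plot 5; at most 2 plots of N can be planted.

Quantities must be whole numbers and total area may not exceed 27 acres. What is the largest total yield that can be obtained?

V has the best ratio (7/2); taking only V gives at most 2×7 = 14 (stopped by the supply cap of 2).
Mixing does better — 3×S, 1×U, and 2×V: area 27 ≤ 27, yield 3·6 + 1·10 + 2·7 = 42.

42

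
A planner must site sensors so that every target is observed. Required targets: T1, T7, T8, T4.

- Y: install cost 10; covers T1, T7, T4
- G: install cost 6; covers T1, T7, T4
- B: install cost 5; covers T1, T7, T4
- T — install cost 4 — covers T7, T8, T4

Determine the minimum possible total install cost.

9

This is an integer covering problem.
Choose B and T: together they cover T1, T7, T8, T4 — every target.
Total install cost: 5 + 4 = 9.
No cover costs less than 9.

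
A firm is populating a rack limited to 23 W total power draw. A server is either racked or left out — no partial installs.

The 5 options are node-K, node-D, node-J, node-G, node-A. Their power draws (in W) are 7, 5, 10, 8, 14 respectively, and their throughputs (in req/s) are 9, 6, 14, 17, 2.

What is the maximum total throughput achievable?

Allowing fractional choices, the relaxed optimum would be about 37.4, but servers are indivisible.
node-K + node-D + node-G: power draw 7 + 5 + 8 = 20 ≤ 23, throughput 9 + 6 + 17 = 32.
node-J + node-G: power draw 10 + 8 = 18 ≤ 23, throughput 14 + 17 = 31.
node-D + node-J + node-G: power draw 5 + 10 + 8 = 23 ≤ 23, throughput 6 + 14 + 17 = 37.
Best is node-D, node-J, and node-G with total throughput 37.

37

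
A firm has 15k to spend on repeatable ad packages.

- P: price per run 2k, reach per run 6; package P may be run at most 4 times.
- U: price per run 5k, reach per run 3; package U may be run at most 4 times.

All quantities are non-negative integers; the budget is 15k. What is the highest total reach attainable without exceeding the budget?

27

This is a bounded integer knapsack.
4×P: price 8 ≤ 15, reach 4·6 = 24.
4×P and 1×U: price 13 ≤ 15, reach 4·6 + 1·3 = 27.
Best is 27.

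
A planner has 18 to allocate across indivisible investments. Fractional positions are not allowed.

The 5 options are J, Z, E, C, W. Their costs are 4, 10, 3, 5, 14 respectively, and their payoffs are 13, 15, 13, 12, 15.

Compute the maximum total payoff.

This is an integer program with binary decision variables.
Allowing fractional choices, the relaxed optimum would be about 47.0, but investments are indivisible.
Z + E + C: cost 10 + 3 + 5 = 18 ≤ 18, payoff 15 + 13 + 12 = 40.
J + Z + E: cost 4 + 10 + 3 = 17 ≤ 18, payoff 13 + 15 + 13 = 41.
J + E + C: cost 4 + 3 + 5 = 12 ≤ 18, payoff 13 + 13 + 12 = 38.
Best is J, Z, and E with total payoff 41.

41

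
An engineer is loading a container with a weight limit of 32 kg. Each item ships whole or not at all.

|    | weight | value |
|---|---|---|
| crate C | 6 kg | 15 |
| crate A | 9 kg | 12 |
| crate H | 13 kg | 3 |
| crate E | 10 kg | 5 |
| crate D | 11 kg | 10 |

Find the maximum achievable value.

37

Treat it as a binary knapsack problem.
Take crate C, crate A, and crate D: weight 6 + 9 + 11 = 26 ≤ 32, value 15 + 12 + 10 = 37.
No other feasible combination does better.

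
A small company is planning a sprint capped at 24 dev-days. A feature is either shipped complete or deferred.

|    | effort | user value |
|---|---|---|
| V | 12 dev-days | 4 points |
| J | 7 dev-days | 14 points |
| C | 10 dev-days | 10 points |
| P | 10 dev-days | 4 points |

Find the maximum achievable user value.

24

Allowing fractional choices, the relaxed optimum would be about 26.8, but features are indivisible.
J + C: effort 7 + 10 = 17 ≤ 24, user value 14 + 10 = 24.
J + P: effort 7 + 10 = 17 ≤ 24, user value 14 + 4 = 18.
V + J: effort 12 + 7 = 19 ≤ 24, user value 4 + 14 = 18.
Best is J and C with total user value 24.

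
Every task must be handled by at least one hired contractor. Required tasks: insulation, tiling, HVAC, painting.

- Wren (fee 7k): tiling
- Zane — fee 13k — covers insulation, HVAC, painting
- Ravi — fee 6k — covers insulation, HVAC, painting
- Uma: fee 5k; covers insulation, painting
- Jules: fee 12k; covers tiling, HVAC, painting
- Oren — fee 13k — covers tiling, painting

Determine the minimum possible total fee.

13

This is an integer covering problem.
Choose Wren and Ravi: together they cover insulation, tiling, HVAC, painting — every task.
Total fee: 7 + 6 = 13.
No cover costs less than 13.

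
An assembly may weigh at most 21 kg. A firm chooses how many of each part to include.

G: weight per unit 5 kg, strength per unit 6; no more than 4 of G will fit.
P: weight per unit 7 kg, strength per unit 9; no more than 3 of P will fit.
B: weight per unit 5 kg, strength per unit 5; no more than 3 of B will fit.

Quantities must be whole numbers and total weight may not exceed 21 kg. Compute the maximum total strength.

This is a bounded integer knapsack.
3×P: weight 21 ≤ 21, strength 3·9 = 27.
1×G and 2×P: weight 19 ≤ 21, strength 1·6 + 2·9 = 24.
Best is 27.

27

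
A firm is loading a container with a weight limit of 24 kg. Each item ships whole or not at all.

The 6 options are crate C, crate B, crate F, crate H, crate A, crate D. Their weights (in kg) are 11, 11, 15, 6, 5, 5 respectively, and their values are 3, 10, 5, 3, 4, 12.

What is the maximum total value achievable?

26

Treat it as a binary knapsack problem.
Take crate B, crate A, and crate D: weight 11 + 5 + 5 = 21 ≤ 24, value 10 + 4 + 12 = 26.
No other feasible combination does better.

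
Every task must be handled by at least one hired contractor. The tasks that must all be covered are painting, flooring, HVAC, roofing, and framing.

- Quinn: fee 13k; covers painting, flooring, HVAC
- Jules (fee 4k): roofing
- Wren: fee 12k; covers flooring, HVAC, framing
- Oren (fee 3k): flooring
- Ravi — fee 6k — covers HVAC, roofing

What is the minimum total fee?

The greedy cost-per-new-task heuristic would pick Oren, Ravi, Wren, and Quinn for 34, but a cheaper cover exists.
Choose Quinn, Jules, and Wren: together they cover painting, flooring, HVAC, roofing, framing — every task.
Total fee: 13 + 4 + 12 = 29.
No cover costs less than 29.

29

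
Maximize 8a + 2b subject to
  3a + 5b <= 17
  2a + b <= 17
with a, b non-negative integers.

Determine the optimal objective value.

(a,b)=(5,0): 3·5+5·0=15≤17, 2·5+1·0=10≤17, objective 40.
(a,b)=(4,1): 3·4+5·1=17≤17, 2·4+1·1=9≤17, objective 34.
(a,b)=(4,0): 3·4+5·0=12≤17, 2·4+1·0=8≤17, objective 32.
Maximum is 40 at (a,b)=(5,0).

40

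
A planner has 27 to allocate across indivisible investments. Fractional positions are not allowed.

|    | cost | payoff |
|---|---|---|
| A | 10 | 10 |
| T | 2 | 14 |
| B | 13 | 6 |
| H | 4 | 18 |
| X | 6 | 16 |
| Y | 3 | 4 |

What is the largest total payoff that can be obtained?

62

Take A, T, H, X, and Y: cost 10 + 2 + 4 + 6 + 3 = 25 ≤ 27, payoff 10 + 14 + 18 + 16 + 4 = 62.
No other feasible combination does better.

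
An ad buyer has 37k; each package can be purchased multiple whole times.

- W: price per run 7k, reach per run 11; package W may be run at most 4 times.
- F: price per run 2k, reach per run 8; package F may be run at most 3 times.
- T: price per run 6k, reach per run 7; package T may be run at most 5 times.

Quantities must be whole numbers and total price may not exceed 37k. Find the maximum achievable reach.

Take 4×W and 3×F: price 34 ≤ 37, reach 4·11 + 3·8 = 68.
F has the best ratio (8/2) and is taken to its limit of 3; remaining capacity is filled optimally with the others.

68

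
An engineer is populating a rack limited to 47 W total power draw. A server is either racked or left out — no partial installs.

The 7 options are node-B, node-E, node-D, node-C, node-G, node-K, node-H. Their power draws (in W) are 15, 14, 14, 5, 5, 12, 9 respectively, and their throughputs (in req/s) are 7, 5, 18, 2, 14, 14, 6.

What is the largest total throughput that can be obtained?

This is an integer program with binary decision variables.
Allowing fractional choices, the relaxed optimum would be about 55.3, but servers are indivisible.
node-B + node-D + node-G + node-K: power draw 15 + 14 + 5 + 12 = 46 ≤ 47, throughput 7 + 18 + 14 + 14 = 53.
node-D + node-G + node-K + node-H: power draw 14 + 5 + 12 + 9 = 40 ≤ 47, throughput 18 + 14 + 14 + 6 = 52.
node-D + node-C + node-G + node-K + node-H: power draw 14 + 5 + 5 + 12 + 9 = 45 ≤ 47, throughput 18 + 2 + 14 + 14 + 6 = 54.
Best is node-D, node-C, node-G, node-K, and node-H with total throughput 54.

54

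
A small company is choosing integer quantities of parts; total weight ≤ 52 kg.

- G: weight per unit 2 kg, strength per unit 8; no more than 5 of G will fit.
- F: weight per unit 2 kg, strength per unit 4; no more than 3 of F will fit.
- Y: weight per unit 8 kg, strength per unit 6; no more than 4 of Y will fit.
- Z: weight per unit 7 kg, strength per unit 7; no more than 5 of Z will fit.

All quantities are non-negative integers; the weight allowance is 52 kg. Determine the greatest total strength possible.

87

5×G, 3×F, and 5×Z: weight 51 ≤ 52, strength 5·8 + 3·4 + 5·7 = 87.
5×G, 3×F, 1×Y, and 4×Z: weight 52 ≤ 52, strength 5·8 + 3·4 + 1·6 + 4·7 = 86.
Best is 87.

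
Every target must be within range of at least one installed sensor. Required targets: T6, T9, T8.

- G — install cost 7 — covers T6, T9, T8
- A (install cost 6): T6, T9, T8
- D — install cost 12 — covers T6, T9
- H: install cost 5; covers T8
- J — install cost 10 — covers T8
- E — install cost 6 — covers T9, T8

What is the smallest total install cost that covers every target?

6

A alone covers T6, T9, T8 — every target.
Total install cost: 6.
No cover costs less than 6.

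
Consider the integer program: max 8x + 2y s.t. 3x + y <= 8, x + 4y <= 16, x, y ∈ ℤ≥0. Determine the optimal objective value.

20

Relaxing integrality, the LP optimum is 21.33 at (x,y) = (2.67, 0), which is not an integer point.
(x,y)=(2,2): 3·2+1·2=8≤8, 1·2+4·2=10≤16, objective 20.
(x,y)=(2,1): 3·2+1·1=7≤8, 1·2+4·1=6≤16, objective 18.
(x,y)=(2,0): 3·2+1·0=6≤8, 1·2+4·0=2≤16, objective 16.
No feasible integer point exceeds 20.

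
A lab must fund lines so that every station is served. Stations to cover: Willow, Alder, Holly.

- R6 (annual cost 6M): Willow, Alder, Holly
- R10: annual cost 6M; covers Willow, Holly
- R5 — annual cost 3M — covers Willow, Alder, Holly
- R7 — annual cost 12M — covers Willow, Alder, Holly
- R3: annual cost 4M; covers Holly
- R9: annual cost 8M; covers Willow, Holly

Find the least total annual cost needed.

R5 alone covers Willow, Alder, Holly — every station.
Total annual cost: 3.
No cover costs less than 3.

3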